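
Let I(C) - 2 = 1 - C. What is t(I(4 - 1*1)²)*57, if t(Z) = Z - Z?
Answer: 0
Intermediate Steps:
I(C) = 3 - C (I(C) = 2 + (1 - C) = 3 - C)
t(Z) = 0
t(I(4 - 1*1)²)*57 = 0*57 = 0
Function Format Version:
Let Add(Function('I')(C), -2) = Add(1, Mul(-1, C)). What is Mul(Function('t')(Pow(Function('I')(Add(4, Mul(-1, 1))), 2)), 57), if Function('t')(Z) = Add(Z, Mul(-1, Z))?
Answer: 0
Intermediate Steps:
Function('I')(C) = Add(3, Mul(-1, C)) (Function('I')(C) = Add(2, Add(1, Mul(-1, C))) = Add(3, Mul(-1, C)))
Function('t')(Z) = 0
Mul(Function('t')(Pow(Function('I')(Add(4, Mul(-1, 1))), 2)), 57) = Mul(0, 57) = 0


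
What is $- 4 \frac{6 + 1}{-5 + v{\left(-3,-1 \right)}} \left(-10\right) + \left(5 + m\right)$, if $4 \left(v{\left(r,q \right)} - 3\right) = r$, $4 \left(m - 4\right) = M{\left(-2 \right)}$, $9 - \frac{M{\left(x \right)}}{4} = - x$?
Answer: $- \frac{944}{11} \approx -85.818$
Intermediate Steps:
$M{\left(x \right)} = 36 + 4 x$ ($M{\left(x \right)} = 36 - 4 \left(- x\right) = 36 + 4 x$)
$m = 11$ ($m = 4 + \frac{36 + 4 \left(-2\right)}{4} = 4 + \frac{36 - 8}{4} = 4 + \frac{1}{4} \cdot 28 = 4 + 7 = 11$)
$v{\left(r,q \right)} = 3 + \frac{r}{4}$
$- 4 \frac{6 + 1}{-5 + v{\left(-3,-1 \right)}} \left(-10\right) + \left(5 + m\right) = - 4 \frac{6 + 1}{-5 + \left(3 + \frac{1}{4} \left(-3\right)\right)} \left(-10\right) + \left(5 + 11\right) = - 4 \frac{7}{-5 + \left(3 - \frac{3}{4}\right)} \left(-10\right) + 16 = - 4 \frac{7}{-5 + \frac{9}{4}} \left(-10\right) + 16 = - 4 \frac{7}{- \frac{11}{4}} \left(-10\right) + 16 = - 4 \cdot 7 \left(- \frac{4}{11}\right) \left(-10\right) + 16 = \left(-4\right) \left(- \frac{28}{11}\right) \left(-10\right) + 16 = \frac{112}{11} \left(-10\right) + 16 = - \frac{1120}{11} + 16 = - \frac{944}{11}$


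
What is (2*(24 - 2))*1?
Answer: 44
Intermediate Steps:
(2*(24 - 2))*1 = (2*22)*1 = 44*1 = 44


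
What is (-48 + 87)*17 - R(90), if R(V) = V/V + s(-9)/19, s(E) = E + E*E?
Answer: 12506/19 ≈ 658.21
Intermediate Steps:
s(E) = E + E²
R(V) = 91/19 (R(V) = V/V - 9*(1 - 9)/19 = 1 - 9*(-8)*(1/19) = 1 + 72*(1/19) = 1 + 72/19 = 91/19)
(-48 + 87)*17 - R(90) = (-48 + 87)*17 - 1*91/19 = 39*17 - 91/19 = 663 - 91/19 = 12506/19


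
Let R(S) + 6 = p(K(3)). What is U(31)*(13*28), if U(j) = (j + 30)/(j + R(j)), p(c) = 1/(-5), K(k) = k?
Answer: 27755/31 ≈ 895.32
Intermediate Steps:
p(c) = -⅕
R(S) = -31/5 (R(S) = -6 - ⅕ = -31/5)
U(j) = (30 + j)/(-31/5 + j) (U(j) = (j + 30)/(j - 31/5) = (30 + j)/(-31/5 + j))
U(31)*(13*28) = (5*(30 + 31)/(-31 + 5*31))*(13*28) = (5*61/(-31 + 155))*364 = (5*61/124)*364 = (5*(1/124)*61)*364 = (305/124)*364 = 27755/31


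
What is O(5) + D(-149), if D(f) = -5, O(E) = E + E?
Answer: 5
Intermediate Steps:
O(E) = 2*E
O(5) + D(-149) = 2*5 - 5 = 10 - 5 = 5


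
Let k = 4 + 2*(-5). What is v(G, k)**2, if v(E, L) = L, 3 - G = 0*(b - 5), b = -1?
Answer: 36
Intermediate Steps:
k = -6 (k = 4 - 10 = -6)
G = 3 (G = 3 - 0*(-1 - 5) = 3 - 0*(-6) = 3 - 1*0 = 3 + 0 = 3)
v(G, k)**2 = (-6)**2 = 36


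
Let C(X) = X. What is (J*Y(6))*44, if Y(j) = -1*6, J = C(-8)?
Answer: 2112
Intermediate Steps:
J = -8
Y(j) = -6
(J*Y(6))*44 = -8*(-6)*44 = 48*44 = 2112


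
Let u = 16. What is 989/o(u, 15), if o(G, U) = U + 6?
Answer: 989/21 ≈ 47.095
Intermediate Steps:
o(G, U) = 6 + U
989/o(u, 15) = 989/(6 + 15) = 989/21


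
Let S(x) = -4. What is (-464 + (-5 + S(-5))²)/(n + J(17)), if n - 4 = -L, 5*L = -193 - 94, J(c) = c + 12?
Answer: -1915/452 ≈ -4.2367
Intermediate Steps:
J(c) = 12 + c
L = -287/5 (L = (-193 - 94)/5 = (⅕)*(-287) = -287/5 ≈ -57.400)
n = 307/5 (n = 4 - 1*(-287/5) = 4 + 287/5 = 307/5 ≈ 61.400)
(-464 + (-5 + S(-5))²)/(n + J(17)) = (-464 + (-5 - 4)²)/(307/5 + (12 + 17)) = (-464 + (-9)²)/(307/5 + 29) = (-464 + 81)/(452/5) = -383*5/452 = -1915/452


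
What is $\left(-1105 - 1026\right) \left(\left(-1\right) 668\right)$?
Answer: $1423508$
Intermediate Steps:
$\left(-1105 - 1026\right) \left(\left(-1\right) 668\right) = \left(-2131\right) \left(-668\right) = 1423508$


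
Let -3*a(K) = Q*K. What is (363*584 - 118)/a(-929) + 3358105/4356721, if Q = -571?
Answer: -987890695267/2311061864939 ≈ -0.42746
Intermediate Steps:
a(K) = 571*K/3 (a(K) = -(-571)*K/3 = 571*K/3)
(363*584 - 118)/a(-929) + 3358105/4356721 = (363*584 - 118)/(((571/3)*(-929))) + 3358105/4356721 = (211992 - 118)/(-530459/3) + 3358105*(1/4356721) = 211874*(-3/530459) + 3358105/4356721 = -635622/530459 + 3358105/4356721 = -987890695267/2311061864939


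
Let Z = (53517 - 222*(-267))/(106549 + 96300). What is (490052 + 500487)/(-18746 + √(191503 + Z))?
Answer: -1883315442911903/35622415576623 - 990539*√7879934090083462/71244831153246 ≈ -54.103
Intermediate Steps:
Z = 112791/202849 (Z = (53517 + 59274)/202849 = 112791*(1/202849) = 112791/202849 ≈ 0.55603)
(490052 + 500487)/(-18746 + √(191503 + Z)) = (490052 + 500487)/(-18746 + √(191503 + 112791/202849)) = 990539/(-18746 + √(38846304838/202849)) = 990539/(-18746 + √7879934090083462/202849)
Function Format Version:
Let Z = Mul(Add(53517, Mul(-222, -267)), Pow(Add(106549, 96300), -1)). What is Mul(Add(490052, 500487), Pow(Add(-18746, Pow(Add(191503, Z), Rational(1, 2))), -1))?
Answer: Add(Rational(-1883315442911903, 35622415576623), Mul(Rational(-990539, 71244831153246), Pow(7879934090083462, Rational(1, 2)))) ≈ -54.103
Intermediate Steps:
Z = Rational(112791, 202849) (Z = Mul(Add(53517, 59274), Pow(202849, -1)) = Mul(112791, Rational(1, 202849)) = Rational(112791, 202849) ≈ 0.55603)
Mul(Add(490052, 500487), Pow(Add(-18746, Pow(Add(191503, Z), Rational(1, 2))), -1)) = Mul(Add(490052, 500487), Pow(Add(-18746, Pow(Add(191503, Rational(112791, 202849)), Rational(1, 2))), -1)) = Mul(990539, Pow(Add(-18746, Pow(Rational(38846304838, 202849), Rational(1, 2))), -1)) = Mul(990539, Pow(Add(-18746, Mul(Rational(1, 202849), Pow(7879934090083462, Rational(1, 2)))), -1))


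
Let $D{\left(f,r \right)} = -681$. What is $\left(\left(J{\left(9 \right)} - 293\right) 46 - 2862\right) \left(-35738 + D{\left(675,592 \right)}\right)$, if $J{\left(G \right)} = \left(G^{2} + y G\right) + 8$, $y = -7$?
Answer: $551529336$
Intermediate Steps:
$J{\left(G \right)} = 8 + G^{2} - 7 G$ ($J{\left(G \right)} = \left(G^{2} - 7 G\right) + 8 = 8 + G^{2} - 7 G$)
$\left(\left(J{\left(9 \right)} - 293\right) 46 - 2862\right) \left(-35738 + D{\left(675,592 \right)}\right) = \left(\left(\left(8 + 9^{2} - 63\right) - 293\right) 46 - 2862\right) \left(-35738 - 681\right) = \left(\left(\left(8 + 81 - 63\right) - 293\right) 46 - 2862\right) \left(-36419\right) = \left(\left(26 - 293\right) 46 - 2862\right) \left(-36419\right) = \left(\left(-267\right) 46 - 2862\right) \left(-36419\right) = \left(-12282 - 2862\right) \left(-36419\right) = \left(-15144\right) \left(-36419\right) = 551529336$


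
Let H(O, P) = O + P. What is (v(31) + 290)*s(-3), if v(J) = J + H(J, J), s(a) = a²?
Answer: 3447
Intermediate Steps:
v(J) = 3*J (v(J) = J + (J + J) = J + 2*J = 3*J)
(v(31) + 290)*s(-3) = (3*31 + 290)*(-3)² = (93 + 290)*9 = 383*9 = 3447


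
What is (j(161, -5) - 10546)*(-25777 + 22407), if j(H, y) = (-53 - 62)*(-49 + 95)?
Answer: 53367320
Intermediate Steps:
j(H, y) = -5290 (j(H, y) = -115*46 = -5290)
(j(161, -5) - 10546)*(-25777 + 22407) = (-5290 - 10546)*(-25777 + 22407) = -15836*(-3370) = 53367320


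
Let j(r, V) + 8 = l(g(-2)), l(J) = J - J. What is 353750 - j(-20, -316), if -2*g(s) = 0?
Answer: 353758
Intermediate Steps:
g(s) = 0 (g(s) = -½*0 = 0)
l(J) = 0
j(r, V) = -8 (j(r, V) = -8 + 0 = -8)
353750 - j(-20, -316) = 353750 - 1*(-8) = 353750 + 8 = 353758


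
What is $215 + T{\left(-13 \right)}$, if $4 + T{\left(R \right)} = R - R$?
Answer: $211$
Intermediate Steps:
$T{\left(R \right)} = -4$ ($T{\left(R \right)} = -4 + \left(R - R\right) = -4 + 0 = -4$)
$215 + T{\left(-13 \right)} = 215 - 4 = 211$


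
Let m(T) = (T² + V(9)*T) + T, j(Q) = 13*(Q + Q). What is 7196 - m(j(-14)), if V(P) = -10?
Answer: -128576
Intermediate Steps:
j(Q) = 26*Q (j(Q) = 13*(2*Q) = 26*Q)
m(T) = T² - 9*T (m(T) = (T² - 10*T) + T = T² - 9*T)
7196 - m(j(-14)) = 7196 - 26*(-14)*(-9 + 26*(-14)) = 7196 - (-364)*(-9 - 364) = 7196 - (-364)*(-373) = 7196 - 1*135772 = 7196 - 135772 = -128576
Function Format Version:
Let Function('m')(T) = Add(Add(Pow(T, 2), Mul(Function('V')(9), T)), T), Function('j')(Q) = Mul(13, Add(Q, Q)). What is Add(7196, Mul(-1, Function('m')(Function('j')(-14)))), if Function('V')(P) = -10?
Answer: -128576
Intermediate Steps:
Function('j')(Q) = Mul(26, Q) (Function('j')(Q) = Mul(13, Mul(2, Q)) = Mul(26, Q))
Function('m')(T) = Add(Pow(T, 2), Mul(-9, T)) (Function('m')(T) = Add(Add(Pow(T, 2), Mul(-10, T)), T) = Add(Pow(T, 2), Mul(-9, T)))
Add(7196, Mul(-1, Function('m')(Function('j')(-14)))) = Add(7196, Mul(-1, Mul(Mul(26, -14), Add(-9, Mul(26, -14))))) = Add(7196, Mul(-1, Mul(-364, Add(-9, -364)))) = Add(7196, Mul(-1, Mul(-364, -373))) = Add(7196, Mul(-1, 135772)) = Add(7196, -135772) = -128576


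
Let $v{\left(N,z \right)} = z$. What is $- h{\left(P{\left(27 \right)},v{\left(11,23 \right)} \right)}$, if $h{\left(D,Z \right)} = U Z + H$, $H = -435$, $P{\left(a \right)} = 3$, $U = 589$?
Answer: $-13112$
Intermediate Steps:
$h{\left(D,Z \right)} = -435 + 589 Z$ ($h{\left(D,Z \right)} = 589 Z - 435 = -435 + 589 Z$)
$- h{\left(P{\left(27 \right)},v{\left(11,23 \right)} \right)} = - (-435 + 589 \cdot 23) = - (-435 + 13547) = \left(-1\right) 13112 = -13112$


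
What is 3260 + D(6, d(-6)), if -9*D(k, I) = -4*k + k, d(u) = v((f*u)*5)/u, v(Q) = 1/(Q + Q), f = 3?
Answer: 3262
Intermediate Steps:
v(Q) = 1/(2*Q)
d(u) = 1/(30*u**2) (d(u) = (1/(2*(((3*u)*5))))/u = (1/(2*((15*u))))/u = ((1/(15*u))/2)/u = (1/(30*u))/u = 1/(30*u**2))
D(k, I) = k/3 (D(k, I) = -(-4*k + k)/9 = -(-1)*k/3 = k/3)
3260 + D(6, d(-6)) = 3260 + (1/3)*6 = 3260 + 2 = 3262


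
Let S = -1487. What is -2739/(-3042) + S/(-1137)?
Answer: 848633/384306 ≈ 2.2082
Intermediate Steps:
-2739/(-3042) + S/(-1137) = -2739/(-3042) - 1487/(-1137) = -2739*(-1/3042) - 1487*(-1/1137) = 913/1014 + 1487/1137 = 848633/384306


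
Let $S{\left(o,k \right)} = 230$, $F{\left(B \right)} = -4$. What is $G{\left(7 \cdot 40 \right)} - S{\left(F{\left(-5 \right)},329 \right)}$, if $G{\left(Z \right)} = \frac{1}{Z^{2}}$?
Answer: $- \frac{18031999}{78400} \approx -230.0$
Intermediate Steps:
$G{\left(Z \right)} = \frac{1}{Z^{2}}$
$G{\left(7 \cdot 40 \right)} - S{\left(F{\left(-5 \right)},329 \right)} = \frac{1}{78400} - 230 = - \frac{18031999}{78400}$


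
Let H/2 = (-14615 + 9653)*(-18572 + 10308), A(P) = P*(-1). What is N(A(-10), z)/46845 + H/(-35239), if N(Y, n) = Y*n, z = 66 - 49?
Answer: -768368630258/330154191 ≈ -2327.3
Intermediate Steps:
A(P) = -P
H = 82011936 (H = 2*((-14615 + 9653)*(-18572 + 10308)) = 2*(-4962*(-8264)) = 2*41005968 = 82011936)
z = 17
N(A(-10), z)/46845 + H/(-35239) = (-1*(-10)*17)/46845 + 82011936/(-35239) = (10*17)*(1/46845) + 82011936*(-1/35239) = 170*(1/46845) - 82011936/35239 = 34/9369 - 82011936/35239 = -768368630258/330154191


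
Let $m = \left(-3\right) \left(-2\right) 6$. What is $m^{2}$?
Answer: $1296$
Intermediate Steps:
$m = 36$ ($m = 6 \cdot 6 = 36$)
$m^{2} = 36^{2} = 1296$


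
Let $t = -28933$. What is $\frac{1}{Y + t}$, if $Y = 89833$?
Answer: $\frac{1}{60900} \approx 1.642 \cdot 10^{-5}$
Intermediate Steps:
$\frac{1}{Y + t} = \frac{1}{89833 - 28933} = \frac{1}{60900}$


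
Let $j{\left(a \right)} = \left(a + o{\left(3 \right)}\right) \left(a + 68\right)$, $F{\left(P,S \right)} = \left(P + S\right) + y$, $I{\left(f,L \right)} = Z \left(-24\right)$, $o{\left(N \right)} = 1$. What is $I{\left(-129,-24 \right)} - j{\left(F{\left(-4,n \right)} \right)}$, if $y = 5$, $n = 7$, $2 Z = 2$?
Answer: $-708$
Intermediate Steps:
$Z = 1$ ($Z = \frac{1}{2} \cdot 2 = 1$)
$I{\left(f,L \right)} = -24$ ($I{\left(f,L \right)} = 1 \left(-24\right) = -24$)
$F{\left(P,S \right)} = 5 + P + S$ ($F{\left(P,S \right)} = \left(P + S\right) + 5 = 5 + P + S$)
$j{\left(a \right)} = \left(1 + a\right) \left(68 + a\right)$ ($j{\left(a \right)} = \left(a + 1\right) \left(a + 68\right) = \left(1 + a\right) \left(68 + a\right)$)
$I{\left(-129,-24 \right)} - j{\left(F{\left(-4,n \right)} \right)} = -24 - \left(68 + \left(5 - 4 + 7\right)^{2} + 69 \left(5 - 4 + 7\right)\right) = -24 - \left(68 + 8^{2} + 69 \cdot 8\right) = -24 - \left(68 + 64 + 552\right) = -24 - 684 = -708$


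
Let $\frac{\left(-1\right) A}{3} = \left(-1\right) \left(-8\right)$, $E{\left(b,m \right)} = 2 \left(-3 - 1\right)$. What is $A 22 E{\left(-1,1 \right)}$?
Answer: $4224$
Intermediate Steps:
$E{\left(b,m \right)} = -8$ ($E{\left(b,m \right)} = 2 \left(-4\right) = -8$)
$A = -24$ ($A = - 3 \left(\left(-1\right) \left(-8\right)\right) = \left(-3\right) 8 = -24$)
$A 22 E{\left(-1,1 \right)} = \left(-24\right) 22 \left(-8\right) = \left(-528\right) \left(-8\right) = 4224$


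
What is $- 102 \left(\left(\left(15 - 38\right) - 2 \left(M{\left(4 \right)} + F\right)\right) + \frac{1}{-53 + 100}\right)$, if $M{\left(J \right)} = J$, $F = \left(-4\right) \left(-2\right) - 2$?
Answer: $\frac{206040}{47} \approx 4383.8$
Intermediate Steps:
$F = 6$ ($F = 8 - 2 = 6$)
$- 102 \left(\left(\left(15 - 38\right) - 2 \left(M{\left(4 \right)} + F\right)\right) + \frac{1}{-53 + 100}\right) = - 102 \left(\left(\left(15 - 38\right) - 2 \left(4 + 6\right)\right) + \frac{1}{-53 + 100}\right) = - 102 \left(\left(-23 - 20\right) + \frac{1}{47}\right) = - 102 \left(-43 + \frac{1}{47}\right) = \left(-102\right) \left(- \frac{2020}{47}\right) = \frac{206040}{47}$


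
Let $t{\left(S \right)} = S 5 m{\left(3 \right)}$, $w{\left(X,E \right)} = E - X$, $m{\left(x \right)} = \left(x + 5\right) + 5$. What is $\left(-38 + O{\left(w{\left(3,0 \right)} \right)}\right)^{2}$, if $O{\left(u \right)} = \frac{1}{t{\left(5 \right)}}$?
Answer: $\frac{152497801}{105625} \approx 1443.8$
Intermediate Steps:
$m{\left(x \right)} = 10 + x$ ($m{\left(x \right)} = \left(5 + x\right) + 5 = 10 + x$)
$t{\left(S \right)} = 65 S$ ($t{\left(S \right)} = S 5 \left(10 + 3\right) = 5 S 13 = 65 S$)
$O{\left(u \right)} = \frac{1}{325}$ ($O{\left(u \right)} = \frac{1}{65 \cdot 5} = \frac{1}{325}$)
$\left(-38 + O{\left(w{\left(3,0 \right)} \right)}\right)^{2} = \left(-38 + \frac{1}{325}\right)^{2} = \left(- \frac{12349}{325}\right)^{2} = \frac{152497801}{105625}$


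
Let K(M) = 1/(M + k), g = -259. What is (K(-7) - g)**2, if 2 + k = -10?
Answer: 24206400/361 ≈ 67054.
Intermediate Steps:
k = -12 (k = -2 - 10 = -12)
K(M) = 1/(-12 + M) (K(M) = 1/(M - 12) = 1/(-12 + M))
(K(-7) - g)**2 = (1/(-12 - 7) - 1*(-259))**2 = (1/(-19) + 259)**2 = (-1/19 + 259)**2 = (4920/19)**2 = 24206400/361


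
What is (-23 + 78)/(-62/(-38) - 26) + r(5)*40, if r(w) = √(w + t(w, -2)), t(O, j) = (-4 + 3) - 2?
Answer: -1045/463 + 40*√2 ≈ 54.312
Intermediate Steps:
t(O, j) = -3 (t(O, j) = -1 - 2 = -3)
r(w) = √(-3 + w) (r(w) = √(w - 3) = √(-3 + w))
(-23 + 78)/(-62/(-38) - 26) + r(5)*40 = (-23 + 78)/(-62/(-38) - 26) + √(-3 + 5)*40 = 55/(-62*(-1/38) - 26) + √2*40 = 55/(31/19 - 26) + 40*√2 = 55/(-463/19) + 40*√2 = 55*(-19/463) + 40*√2 = -1045/463 + 40*√2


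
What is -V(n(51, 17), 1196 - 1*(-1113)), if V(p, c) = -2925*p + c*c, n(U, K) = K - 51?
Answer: -5430931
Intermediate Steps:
n(U, K) = -51 + K
V(p, c) = c² - 2925*p (V(p, c) = -2925*p + c² = c² - 2925*p)
-V(n(51, 17), 1196 - 1*(-1113)) = -((1196 - 1*(-1113))² - 2925*(-51 + 17)) = -((1196 + 1113)² - 2925*(-34)) = -(2309² + 99450) = -(5331481 + 99450) = -1*5430931 = -5430931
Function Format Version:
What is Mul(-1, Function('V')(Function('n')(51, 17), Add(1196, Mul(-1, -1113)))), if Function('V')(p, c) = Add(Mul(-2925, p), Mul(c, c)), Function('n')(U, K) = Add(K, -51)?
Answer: -5430931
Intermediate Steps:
Function('n')(U, K) = Add(-51, K)
Function('V')(p, c) = Add(Pow(c, 2), Mul(-2925, p)) (Function('V')(p, c) = Add(Mul(-2925, p), Pow(c, 2)) = Add(Pow(c, 2), Mul(-2925, p)))
Mul(-1, Function('V')(Function('n')(51, 17), Add(1196, Mul(-1, -1113)))) = Mul(-1, Add(Pow(Add(1196, Mul(-1, -1113)), 2), Mul(-2925, Add(-51, 17)))) = Mul(-1, Add(Pow(Add(1196, 1113), 2), Mul(-2925, -34))) = Mul(-1, Add(Pow(2309, 2), 99450)) = Mul(-1, Add(5331481, 99450)) = Mul(-1, 5430931) = -5430931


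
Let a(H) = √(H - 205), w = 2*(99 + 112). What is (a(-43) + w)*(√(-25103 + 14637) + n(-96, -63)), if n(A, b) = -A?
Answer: 2*(96 + I*√10466)*(211 + I*√62) ≈ 38901.0 + 44684.0*I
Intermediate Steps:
w = 422 (w = 2*211 = 422)
a(H) = √(-205 + H)
(a(-43) + w)*(√(-25103 + 14637) + n(-96, -63)) = (√(-205 - 43) + 422)*(√(-25103 + 14637) - 1*(-96)) = (√(-248) + 422)*(√(-10466) + 96) = (2*I*√62 + 422)*(I*√10466 + 96) = (422 + 2*I*√62)*(96 + I*√10466) = (96 + I*√10466)*(422 + 2*I*√62)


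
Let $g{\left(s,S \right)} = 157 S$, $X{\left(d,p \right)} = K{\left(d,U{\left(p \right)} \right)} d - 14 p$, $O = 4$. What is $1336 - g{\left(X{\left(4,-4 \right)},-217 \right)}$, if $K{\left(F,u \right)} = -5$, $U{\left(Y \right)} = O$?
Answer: $35405$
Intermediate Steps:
$U{\left(Y \right)} = 4$
$X{\left(d,p \right)} = - 14 p - 5 d$ ($X{\left(d,p \right)} = - 5 d - 14 p = - 14 p - 5 d$)
$1336 - g{\left(X{\left(4,-4 \right)},-217 \right)} = 1336 - 157 \left(-217\right) = 1336 - -34069 = 1336 + 34069 = 35405$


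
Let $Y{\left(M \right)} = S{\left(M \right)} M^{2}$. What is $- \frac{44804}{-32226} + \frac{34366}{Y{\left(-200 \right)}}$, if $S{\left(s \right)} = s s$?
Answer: $\frac{17921876869679}{12890400000000} \approx 1.3903$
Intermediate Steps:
$S{\left(s \right)} = s^{2}$
$Y{\left(M \right)} = M^{4}$ ($Y{\left(M \right)} = M^{2} M^{2} = M^{4}$)
$- \frac{44804}{-32226} + \frac{34366}{Y{\left(-200 \right)}} = - \frac{44804}{-32226} + \frac{34366}{\left(-200\right)^{4}} = \left(-44804\right) \left(- \frac{1}{32226}\right) + \frac{34366}{1600000000} = \frac{22402}{16113} + 34366 \cdot \frac{1}{1600000000} = \frac{22402}{16113} + \frac{17183}{800000000} = \frac{17921876869679}{12890400000000}$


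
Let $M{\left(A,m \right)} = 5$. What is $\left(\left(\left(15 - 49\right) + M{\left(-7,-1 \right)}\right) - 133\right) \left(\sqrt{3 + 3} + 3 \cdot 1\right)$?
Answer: $-486 - 162 \sqrt{6} \approx -882.82$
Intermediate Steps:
$\left(\left(\left(15 - 49\right) + M{\left(-7,-1 \right)}\right) - 133\right) \left(\sqrt{3 + 3} + 3 \cdot 1\right) = \left(\left(\left(15 - 49\right) + 5\right) - 133\right) \left(\sqrt{3 + 3} + 3 \cdot 1\right) = \left(\left(-34 + 5\right) - 133\right) \left(\sqrt{6} + 3\right) = \left(-29 - 133\right) \left(3 + \sqrt{6}\right) = - 162 \left(3 + \sqrt{6}\right) = -486 - 162 \sqrt{6}$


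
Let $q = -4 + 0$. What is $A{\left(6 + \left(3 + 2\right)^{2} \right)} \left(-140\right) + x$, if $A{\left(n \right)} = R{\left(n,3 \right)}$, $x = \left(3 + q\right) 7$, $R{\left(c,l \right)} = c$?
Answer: $-4347$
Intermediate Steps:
$q = -4$
$x = -7$ ($x = \left(3 - 4\right) 7 = \left(-1\right) 7 = -7$)
$A{\left(n \right)} = n$
$A{\left(6 + \left(3 + 2\right)^{2} \right)} \left(-140\right) + x = \left(6 + \left(3 + 2\right)^{2}\right) \left(-140\right) - 7 = \left(6 + 5^{2}\right) \left(-140\right) - 7 = \left(6 + 25\right) \left(-140\right) - 7 = 31 \left(-140\right) - 7 = -4340 - 7 = -4347$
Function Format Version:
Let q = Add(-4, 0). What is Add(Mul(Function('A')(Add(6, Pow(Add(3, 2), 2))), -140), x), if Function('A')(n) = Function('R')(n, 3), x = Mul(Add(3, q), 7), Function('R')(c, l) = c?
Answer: -4347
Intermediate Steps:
q = -4
x = -7 (x = Mul(Add(3, -4), 7) = Mul(-1, 7) = -7)
Function('A')(n) = n
Add(Mul(Function('A')(Add(6, Pow(Add(3, 2), 2))), -140), x) = Add(Mul(Add(6, Pow(Add(3, 2), 2)), -140), -7) = Add(Mul(Add(6, Pow(5, 2)), -140), -7) = Add(Mul(Add(6, 25), -140), -7) = Add(Mul(31, -140), -7) = Add(-4340, -7) = -4347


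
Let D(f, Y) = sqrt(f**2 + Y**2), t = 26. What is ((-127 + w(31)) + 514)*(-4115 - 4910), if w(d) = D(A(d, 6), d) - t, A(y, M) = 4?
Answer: -3258025 - 9025*sqrt(977) ≈ -3.5401e+6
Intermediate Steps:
D(f, Y) = sqrt(Y**2 + f**2)
w(d) = -26 + sqrt(16 + d**2) (w(d) = sqrt(d**2 + 4**2) - 1*26 = sqrt(d**2 + 16) - 26 = sqrt(16 + d**2) - 26 = -26 + sqrt(16 + d**2))
((-127 + w(31)) + 514)*(-4115 - 4910) = ((-127 + (-26 + sqrt(16 + 31**2))) + 514)*(-4115 - 4910) = ((-127 + (-26 + sqrt(16 + 961))) + 514)*(-9025) = ((-127 + (-26 + sqrt(977))) + 514)*(-9025) = ((-153 + sqrt(977)) + 514)*(-9025) = (361 + sqrt(977))*(-9025) = -3258025 - 9025*sqrt(977)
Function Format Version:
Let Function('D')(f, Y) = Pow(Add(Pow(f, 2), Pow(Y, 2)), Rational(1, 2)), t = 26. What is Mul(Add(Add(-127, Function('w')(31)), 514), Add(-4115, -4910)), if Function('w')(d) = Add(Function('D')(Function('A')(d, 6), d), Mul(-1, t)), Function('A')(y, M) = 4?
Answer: Add(-3258025, Mul(-9025, Pow(977, Rational(1, 2)))) ≈ -3.5401e+6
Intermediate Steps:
Function('D')(f, Y) = Pow(Add(Pow(Y, 2), Pow(f, 2)), Rational(1, 2))
Function('w')(d) = Add(-26, Pow(Add(16, Pow(d, 2)), Rational(1, 2))) (Function('w')(d) = Add(Pow(Add(Pow(d, 2), Pow(4, 2)), Rational(1, 2)), Mul(-1, 26)) = Add(Pow(Add(Pow(d, 2), 16), Rational(1, 2)), -26) = Add(Pow(Add(16, Pow(d, 2)), Rational(1, 2)), -26) = Add(-26, Pow(Add(16, Pow(d, 2)), Rational(1, 2))))
Mul(Add(Add(-127, Function('w')(31)), 514), Add(-4115, -4910)) = Mul(Add(Add(-127, Add(-26, Pow(Add(16, Pow(31, 2)), Rational(1, 2)))), 514), Add(-4115, -4910)) = Mul(Add(Add(-127, Add(-26, Pow(Add(16, 961), Rational(1, 2)))), 514), -9025) = Mul(Add(Add(-127, Add(-26, Pow(977, Rational(1, 2)))), 514), -9025) = Mul(Add(Add(-153, Pow(977, Rational(1, 2))), 514), -9025) = Mul(Add(361, Pow(977, Rational(1, 2))), -9025) = Add(-3258025, Mul(-9025, Pow(977, Rational(1, 2))))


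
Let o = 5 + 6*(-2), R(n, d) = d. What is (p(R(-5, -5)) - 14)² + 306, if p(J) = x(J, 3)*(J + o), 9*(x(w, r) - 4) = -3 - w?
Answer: 40390/9 ≈ 4487.8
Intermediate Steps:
o = -7 (o = 5 - 12 = -7)
x(w, r) = 11/3 - w/9 (x(w, r) = 4 + (-3 - w)/9 = 4 + (-⅓ - w/9) = 11/3 - w/9)
p(J) = (-7 + J)*(11/3 - J/9) (p(J) = (11/3 - J/9)*(J - 7) = (11/3 - J/9)*(-7 + J) = (-7 + J)*(11/3 - J/9))
(p(R(-5, -5)) - 14)² + 306 = (-(-33 - 5)*(-7 - 5)/9 - 14)² + 306 = (-⅑*(-38)*(-12) - 14)² + 306 = (-152/3 - 14)² + 306 = (-194/3)² + 306 = 37636/9 + 306 = 40390/9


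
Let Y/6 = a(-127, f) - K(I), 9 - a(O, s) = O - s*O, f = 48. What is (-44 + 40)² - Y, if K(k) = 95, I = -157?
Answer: 36346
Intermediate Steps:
a(O, s) = 9 - O + O*s (a(O, s) = 9 - (O - s*O) = 9 - (O - O*s) = 9 + (-O + O*s) = 9 - O + O*s)
Y = -36330 (Y = 6*((9 - 1*(-127) - 127*48) - 1*95) = 6*((9 + 127 - 6096) - 95) = 6*(-5960 - 95) = 6*(-6055) = -36330)
(-44 + 40)² - Y = (-44 + 40)² - 1*(-36330) = (-4)² + 36330 = 16 + 36330 = 36346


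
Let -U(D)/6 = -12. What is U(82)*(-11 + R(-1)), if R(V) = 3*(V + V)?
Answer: -1224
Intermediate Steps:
R(V) = 6*V (R(V) = 3*(2*V) = 6*V)
U(D) = 72 (U(D) = -6*(-12) = 72)
U(82)*(-11 + R(-1)) = 72*(-11 + 6*(-1)) = 72*(-11 - 6) = 72*(-17) = -1224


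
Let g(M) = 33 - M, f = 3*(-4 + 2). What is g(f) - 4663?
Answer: -4624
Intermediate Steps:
f = -6 (f = 3*(-2) = -6)
g(f) - 4663 = (33 - 1*(-6)) - 4663 = (33 + 6) - 4663 = 39 - 4663 = -4624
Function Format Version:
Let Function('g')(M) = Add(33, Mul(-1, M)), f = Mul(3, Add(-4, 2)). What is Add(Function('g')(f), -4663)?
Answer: -4624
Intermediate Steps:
f = -6 (f = Mul(3, -2) = -6)
Add(Function('g')(f), -4663) = Add(Add(33, Mul(-1, -6)), -4663) = Add(Add(33, 6), -4663) = Add(39, -4663) = -4624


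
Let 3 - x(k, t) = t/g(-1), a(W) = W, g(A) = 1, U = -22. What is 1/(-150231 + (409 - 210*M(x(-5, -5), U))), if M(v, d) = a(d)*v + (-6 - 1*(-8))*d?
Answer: -1/103622 ≈ -9.6505e-6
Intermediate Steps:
x(k, t) = 3 - t (x(k, t) = 3 - t/1 = 3 - t)
M(v, d) = 2*d + d*v (M(v, d) = d*v + (-6 - 1*(-8))*d = d*v + (-6 + 8)*d = d*v + 2*d = 2*d + d*v)
1/(-150231 + (409 - 210*M(x(-5, -5), U))) = 1/(-150231 + (409 - (-4620)*(2 + (3 - 1*(-5))))) = 1/(-150231 + (409 - (-4620)*(2 + (3 + 5)))) = 1/(-150231 + (409 - (-4620)*(2 + 8))) = 1/(-150231 + (409 - (-4620)*10)) = 1/(-150231 + (409 - 210*(-220))) = 1/(-150231 + (409 + 46200)) = 1/(-150231 + 46609) = 1/(-103622) = -1/103622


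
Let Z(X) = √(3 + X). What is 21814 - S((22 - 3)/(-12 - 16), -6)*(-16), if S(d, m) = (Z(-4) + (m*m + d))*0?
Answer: 21814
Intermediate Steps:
S(d, m) = 0 (S(d, m) = (√(3 - 4) + (m*m + d))*0 = (√(-1) + (m² + d))*0 = (I + (d + m²))*0 = (I + d + m²)*0 = 0)
21814 - S((22 - 3)/(-12 - 16), -6)*(-16) = 21814 - 0*(-16) = 21814 - 1*0 = 21814 + 0 = 21814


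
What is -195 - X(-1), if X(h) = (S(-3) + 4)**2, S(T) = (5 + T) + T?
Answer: -204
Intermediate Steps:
S(T) = 5 + 2*T
X(h) = 9 (X(h) = ((5 + 2*(-3)) + 4)**2 = ((5 - 6) + 4)**2 = (-1 + 4)**2 = 3**2 = 9)
-195 - X(-1) = -195 - 1*9 = -195 - 9 = -204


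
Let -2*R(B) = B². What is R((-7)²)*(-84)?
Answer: 100842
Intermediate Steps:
R(B) = -B²/2
R((-7)²)*(-84) = -((-7)²)²/2*(-84) = -½*49²*(-84) = -½*2401*(-84) = -2401/2*(-84) = 100842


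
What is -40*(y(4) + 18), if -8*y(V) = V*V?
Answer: -640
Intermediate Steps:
y(V) = -V**2/8 (y(V) = -V*V/8 = -V**2/8)
-40*(y(4) + 18) = -40*(-1/8*4**2 + 18) = -40*(-1/8*16 + 18) = -40*(-2 + 18) = -40*16 = -640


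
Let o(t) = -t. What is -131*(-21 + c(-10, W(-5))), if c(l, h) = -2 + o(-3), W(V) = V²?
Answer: 2620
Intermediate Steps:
c(l, h) = 1 (c(l, h) = -2 - 1*(-3) = -2 + 3 = 1)
-131*(-21 + c(-10, W(-5))) = -131*(-21 + 1) = -131*(-20) = 2620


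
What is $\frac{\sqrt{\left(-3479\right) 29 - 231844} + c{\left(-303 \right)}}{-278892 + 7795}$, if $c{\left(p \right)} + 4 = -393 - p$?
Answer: $\frac{94}{271097} - \frac{i \sqrt{332735}}{271097} \approx 0.00034674 - 0.0021278 i$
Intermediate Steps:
$c{\left(p \right)} = -397 - p$ ($c{\left(p \right)} = -4 - \left(393 + p\right) = -397 - p$)
$\frac{\sqrt{\left(-3479\right) 29 - 231844} + c{\left(-303 \right)}}{-278892 + 7795} = \frac{\sqrt{\left(-3479\right) 29 - 231844} - 94}{-278892 + 7795} = \frac{\sqrt{-100891 - 231844} + \left(-397 + 303\right)}{-271097} = \left(\sqrt{-332735} - 94\right) \left(- \frac{1}{271097}\right) = \left(i \sqrt{332735} - 94\right) \left(- \frac{1}{271097}\right) = \left(-94 + i \sqrt{332735}\right) \left(- \frac{1}{271097}\right) = \frac{94}{271097} - \frac{i \sqrt{332735}}{271097}$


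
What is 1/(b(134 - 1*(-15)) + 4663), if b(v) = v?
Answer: 1/4812 ≈ 0.00020781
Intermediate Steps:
1/(b(134 - 1*(-15)) + 4663) = 1/((134 - 1*(-15)) + 4663) = 1/((134 + 15) + 4663) = 1/(149 + 4663) = 1/4812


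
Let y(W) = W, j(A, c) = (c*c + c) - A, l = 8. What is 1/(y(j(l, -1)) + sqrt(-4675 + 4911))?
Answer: 2/43 + sqrt(59)/86 ≈ 0.13583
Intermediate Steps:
j(A, c) = c + c**2 - A (j(A, c) = (c**2 + c) - A = (c + c**2) - A = c + c**2 - A)
1/(y(j(l, -1)) + sqrt(-4675 + 4911)) = 1/((-1 + (-1)**2 - 1*8) + sqrt(-4675 + 4911)) = 1/((-1 + 1 - 8) + sqrt(236)) = 1/(-8 + 2*sqrt(59))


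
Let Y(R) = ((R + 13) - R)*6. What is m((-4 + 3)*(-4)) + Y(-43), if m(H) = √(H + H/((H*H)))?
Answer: 78 + √17/2 ≈ 80.062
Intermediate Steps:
Y(R) = 78 (Y(R) = ((13 + R) - R)*6 = 13*6 = 78)
m(H) = √(H + 1/H) (m(H) = √(H + H/(H²)) = √(H + H/H²) = √(H + 1/H))
m((-4 + 3)*(-4)) + Y(-43) = √((-4 + 3)*(-4) + 1/((-4 + 3)*(-4))) + 78 = √(-1*(-4) + 1/(-1*(-4))) + 78 = √(4 + 1/4) + 78 = √(4 + ¼) + 78 = √(17/4) + 78 = √17/2 + 78 = 78 + √17/2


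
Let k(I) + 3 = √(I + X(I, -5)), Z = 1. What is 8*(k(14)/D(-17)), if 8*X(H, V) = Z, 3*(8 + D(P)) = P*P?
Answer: -72/265 + 6*√226/265 ≈ 0.068678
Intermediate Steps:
D(P) = -8 + P²/3 (D(P) = -8 + (P*P)/3 = -8 + P²/3)
X(H, V) = ⅛ (X(H, V) = (⅛)*1 = ⅛)
k(I) = -3 + √(⅛ + I) (k(I) = -3 + √(I + ⅛) = -3 + √(⅛ + I))
8*(k(14)/D(-17)) = 8*((-3 + √(2 + 16*14)/4)/(-8 + (⅓)*(-17)²)) = 8*((-3 + √(2 + 224)/4)/(-8 + (⅓)*289)) = 8*((-3 + √226/4)/(-8 + 289/3)) = 8*((-3 + √226/4)/(265/3)) = 8*((-3 + √226/4)*(3/265)) = 8*(-9/265 + 3*√226/1060) = -72/265 + 6*√226/265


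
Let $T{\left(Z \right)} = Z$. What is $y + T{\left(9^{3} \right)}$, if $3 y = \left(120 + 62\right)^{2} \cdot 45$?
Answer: $497589$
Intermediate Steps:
$y = 496860$ ($y = \frac{\left(120 + 62\right)^{2} \cdot 45}{3} = \frac{182^{2} \cdot 45}{3} = \frac{33124 \cdot 45}{3} = \frac{1}{3} \cdot 1490580 = 496860$)
$y + T{\left(9^{3} \right)} = 496860 + 9^{3} = 496860 + 729 = 497589$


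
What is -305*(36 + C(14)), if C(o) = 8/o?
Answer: -78080/7 ≈ -11154.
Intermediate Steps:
-305*(36 + C(14)) = -305*(36 + 8/14) = -305*(36 + 8*(1/14)) = -305*(36 + 4/7) = -305*256/7 = -78080/7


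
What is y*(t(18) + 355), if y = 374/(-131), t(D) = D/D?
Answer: -133144/131 ≈ -1016.4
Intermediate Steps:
t(D) = 1
y = -374/131 (y = 374*(-1/131) = -374/131 ≈ -2.8550)
y*(t(18) + 355) = -374*(1 + 355)/131 = -374/131*356 = -133144/131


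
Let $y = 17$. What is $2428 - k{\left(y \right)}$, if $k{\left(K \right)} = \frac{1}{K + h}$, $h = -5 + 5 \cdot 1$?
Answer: $\frac{41275}{17} \approx 2427.9$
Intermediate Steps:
$h = 0$ ($h = -5 + 5 = 0$)
$k{\left(K \right)} = \frac{1}{K}$ ($k{\left(K \right)} = \frac{1}{K + 0} = \frac{1}{K}$)
$2428 - k{\left(y \right)} = 2428 - \frac{1}{17} = \frac{41275}{17}$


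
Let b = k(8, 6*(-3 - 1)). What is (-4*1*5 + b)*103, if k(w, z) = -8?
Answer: -2884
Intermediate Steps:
b = -8
(-4*1*5 + b)*103 = (-4*1*5 - 8)*103 = (-4*5 - 8)*103 = (-20 - 8)*103 = -28*103 = -2884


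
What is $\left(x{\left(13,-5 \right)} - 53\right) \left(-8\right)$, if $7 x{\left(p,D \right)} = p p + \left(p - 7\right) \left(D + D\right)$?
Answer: $\frac{2096}{7} \approx 299.43$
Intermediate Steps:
$x{\left(p,D \right)} = \frac{p^{2}}{7} + \frac{2 D \left(-7 + p\right)}{7}$ ($x{\left(p,D \right)} = \frac{p p + \left(p - 7\right) \left(D + D\right)}{7} = \frac{p^{2} + \left(-7 + p\right) 2 D}{7} = \frac{p^{2} + 2 D \left(-7 + p\right)}{7} = \frac{p^{2}}{7} + \frac{2 D \left(-7 + p\right)}{7}$)
$\left(x{\left(13,-5 \right)} - 53\right) \left(-8\right) = \left(\left(\left(-2\right) \left(-5\right) + \frac{13^{2}}{7} + \frac{2}{7} \left(-5\right) 13\right) - 53\right) \left(-8\right) = \left(\left(10 + \frac{1}{7} \cdot 169 - \frac{130}{7}\right) - 53\right) \left(-8\right) = \left(\left(10 + \frac{169}{7} - \frac{130}{7}\right) - 53\right) \left(-8\right) = \left(\frac{109}{7} - 53\right) \left(-8\right) = \left(- \frac{262}{7}\right) \left(-8\right) = \frac{2096}{7}$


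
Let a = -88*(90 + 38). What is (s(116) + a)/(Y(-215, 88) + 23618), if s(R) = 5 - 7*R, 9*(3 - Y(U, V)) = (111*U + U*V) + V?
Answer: -108639/255286 ≈ -0.42556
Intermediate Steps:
Y(U, V) = 3 - 37*U/3 - V/9 - U*V/9 (Y(U, V) = 3 - ((111*U + U*V) + V)/9 = 3 - (V + 111*U + U*V)/9 = 3 + (-37*U/3 - V/9 - U*V/9) = 3 - 37*U/3 - V/9 - U*V/9)
a = -11264 (a = -88*128 = -11264)
(s(116) + a)/(Y(-215, 88) + 23618) = ((5 - 7*116) - 11264)/((3 - 37/3*(-215) - ⅑*88 - ⅑*(-215)*88) + 23618) = ((5 - 812) - 11264)/((3 + 7955/3 - 88/9 + 18920/9) + 23618) = (-807 - 11264)/(42724/9 + 23618) = -12071/255286/9 = -12071*9/255286 = -108639/255286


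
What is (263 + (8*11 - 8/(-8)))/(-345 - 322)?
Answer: -352/667 ≈ -0.52774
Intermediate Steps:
(263 + (8*11 - 8/(-8)))/(-345 - 322) = (263 + (88 - 8*(-⅛)))/(-667) = (263 + (88 + 1))*(-1/667) = (263 + 89)*(-1/667) = 352*(-1/667) = -352/667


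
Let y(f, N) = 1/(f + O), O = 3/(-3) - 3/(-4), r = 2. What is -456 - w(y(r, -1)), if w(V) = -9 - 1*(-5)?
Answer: -452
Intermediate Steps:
O = -¼ (O = 3*(-⅓) - 3*(-¼) = -1 + ¾ = -¼ ≈ -0.25000)
y(f, N) = 1/(-¼ + f) (y(f, N) = 1/(f - ¼) = 1/(-¼ + f))
w(V) = -4 (w(V) = -9 + 5 = -4)
-456 - w(y(r, -1)) = -456 - 1*(-4) = -456 + 4 = -452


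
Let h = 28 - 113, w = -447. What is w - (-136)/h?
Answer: -2243/5 ≈ -448.60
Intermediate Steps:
h = -85
w - (-136)/h = -447 - (-136)/(-85) = -447 - (-136)*(-1)/85 = -447 - 1*8/5 = -447 - 8/5 = -2243/5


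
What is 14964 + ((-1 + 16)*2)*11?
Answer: 15294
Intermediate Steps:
14964 + ((-1 + 16)*2)*11 = 14964 + (15*2)*11 = 14964 + 30*11 = 14964 + 330 = 15294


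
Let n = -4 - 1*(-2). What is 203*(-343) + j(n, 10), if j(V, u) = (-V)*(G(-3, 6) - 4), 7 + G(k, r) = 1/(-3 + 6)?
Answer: -208951/3 ≈ -69650.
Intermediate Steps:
G(k, r) = -20/3 (G(k, r) = -7 + 1/(-3 + 6) = -7 + 1/3 = -20/3)
n = -2 (n = -4 + 2 = -2)
j(V, u) = 32*V/3 (j(V, u) = (-V)*(-20/3 - 4) = -V*(-32/3) = 32*V/3)
203*(-343) + j(n, 10) = 203*(-343) + (32/3)*(-2) = -69629 - 64/3 = -208951/3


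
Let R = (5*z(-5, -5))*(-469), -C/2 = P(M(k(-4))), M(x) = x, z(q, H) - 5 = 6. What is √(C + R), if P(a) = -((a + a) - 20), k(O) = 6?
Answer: I*√25811 ≈ 160.66*I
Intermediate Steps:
z(q, H) = 11 (z(q, H) = 5 + 6 = 11)
P(a) = 20 - 2*a (P(a) = -(2*a - 20) = -(-20 + 2*a) = 20 - 2*a)
C = -16 (C = -2*(20 - 2*6) = -2*(20 - 12) = -2*8 = -16)
R = -25795 (R = (5*11)*(-469) = 55*(-469) = -25795)
√(C + R) = √(-16 - 25795) = √(-25811) = I*√25811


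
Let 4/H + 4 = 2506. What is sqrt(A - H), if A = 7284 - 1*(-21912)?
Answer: sqrt(5076862966)/417 ≈ 170.87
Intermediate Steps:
H = 2/1251 (H = 4/(-4 + 2506) = 4/2502 = 4*(1/2502) = 2/1251 ≈ 0.0015987)
A = 29196 (A = 7284 + 21912 = 29196)
sqrt(A - H) = sqrt(29196 - 1*2/1251) = sqrt(29196 - 2/1251) = sqrt(36524194/1251) = sqrt(5076862966)/417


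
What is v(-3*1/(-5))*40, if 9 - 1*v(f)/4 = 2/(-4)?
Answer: 1520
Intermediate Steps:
v(f) = 38 (v(f) = 36 - 8/(-4) = 36 - 8*(-1)/4 = 36 - 4*(-1/2) = 36 + 2 = 38)
v(-3*1/(-5))*40 = 38*40 = 1520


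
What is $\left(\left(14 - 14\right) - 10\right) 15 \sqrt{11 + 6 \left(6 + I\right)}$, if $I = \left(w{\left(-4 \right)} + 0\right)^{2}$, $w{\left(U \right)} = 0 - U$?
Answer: $- 150 \sqrt{143} \approx -1793.7$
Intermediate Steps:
$w{\left(U \right)} = - U$
$I = 16$ ($I = \left(\left(-1\right) \left(-4\right) + 0\right)^{2} = \left(4 + 0\right)^{2} = 4^{2} = 16$)
$\left(\left(14 - 14\right) - 10\right) 15 \sqrt{11 + 6 \left(6 + I\right)} = \left(\left(14 - 14\right) - 10\right) 15 \sqrt{11 + 6 \left(6 + 16\right)} = \left(0 - 10\right) 15 \sqrt{11 + 6 \cdot 22} = \left(-10\right) 15 \sqrt{11 + 132} = - 150 \sqrt{143}$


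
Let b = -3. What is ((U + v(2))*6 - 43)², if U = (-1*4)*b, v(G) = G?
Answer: 1681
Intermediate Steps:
U = 12 (U = -1*4*(-3) = -4*(-3) = 12)
((U + v(2))*6 - 43)² = ((12 + 2)*6 - 43)² = (14*6 - 43)² = (84 - 43)² = 41² = 1681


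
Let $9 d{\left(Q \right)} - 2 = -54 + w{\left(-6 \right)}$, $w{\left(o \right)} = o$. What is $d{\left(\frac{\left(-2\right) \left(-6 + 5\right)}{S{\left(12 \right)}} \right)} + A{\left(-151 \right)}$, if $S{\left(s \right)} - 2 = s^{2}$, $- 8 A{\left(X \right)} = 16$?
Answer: $- \frac{76}{9} \approx -8.4444$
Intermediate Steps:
$A{\left(X \right)} = -2$ ($A{\left(X \right)} = \left(- \frac{1}{8}\right) 16 = -2$)
$S{\left(s \right)} = 2 + s^{2}$
$d{\left(Q \right)} = - \frac{58}{9}$ ($d{\left(Q \right)} = \frac{2}{9} + \frac{-54 - 6}{9} = \frac{2}{9} + \frac{1}{9} \left(-60\right) = \frac{2}{9} - \frac{20}{3} = - \frac{58}{9}$)
$d{\left(\frac{\left(-2\right) \left(-6 + 5\right)}{S{\left(12 \right)}} \right)} + A{\left(-151 \right)} = - \frac{58}{9} - 2 = - \frac{76}{9}$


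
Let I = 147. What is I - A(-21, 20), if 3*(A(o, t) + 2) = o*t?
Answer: 289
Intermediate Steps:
A(o, t) = -2 + o*t/3 (A(o, t) = -2 + (o*t)/3 = -2 + o*t/3)
I - A(-21, 20) = 147 - (-2 + (1/3)*(-21)*20) = 147 - (-2 - 140) = 147 - 1*(-142) = 147 + 142 = 289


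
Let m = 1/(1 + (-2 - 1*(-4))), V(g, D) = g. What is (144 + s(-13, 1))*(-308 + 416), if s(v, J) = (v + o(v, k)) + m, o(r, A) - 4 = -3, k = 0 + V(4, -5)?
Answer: 14292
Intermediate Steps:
k = 4 (k = 0 + 4 = 4)
o(r, A) = 1 (o(r, A) = 4 - 3 = 1)
m = ⅓ (m = 1/(1 + (-2 + 4)) = 1/(1 + 2) = 1/3 = ⅓ ≈ 0.33333)
s(v, J) = 4/3 + v (s(v, J) = (v + 1) + ⅓ = (1 + v) + ⅓ = 4/3 + v)
(144 + s(-13, 1))*(-308 + 416) = (144 + (4/3 - 13))*(-308 + 416) = (144 - 35/3)*108 = (397/3)*108 = 14292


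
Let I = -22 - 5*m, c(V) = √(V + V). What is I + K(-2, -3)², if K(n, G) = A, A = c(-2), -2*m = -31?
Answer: -207/2 ≈ -103.50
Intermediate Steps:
c(V) = √2*√V (c(V) = √(2*V) = √2*√V)
m = 31/2 (m = -½*(-31) = 31/2 ≈ 15.500)
A = 2*I (A = √2*√(-2) = √2*(I*√2) = 2*I ≈ 2.0*I)
K(n, G) = 2*I
I = -199/2 (I = -22 - 5*31/2 = -22 - 155/2 = -199/2 ≈ -99.500)
I + K(-2, -3)² = -199/2 + (2*I)² = -199/2 - 4 = -207/2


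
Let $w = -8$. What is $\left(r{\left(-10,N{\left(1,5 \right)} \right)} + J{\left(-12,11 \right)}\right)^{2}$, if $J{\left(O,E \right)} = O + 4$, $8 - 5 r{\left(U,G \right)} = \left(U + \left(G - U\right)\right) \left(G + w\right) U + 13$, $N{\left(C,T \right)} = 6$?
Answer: $1089$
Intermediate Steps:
$r{\left(U,G \right)} = -1 - \frac{G U \left(-8 + G\right)}{5}$ ($r{\left(U,G \right)} = \frac{8}{5} - \frac{\left(U + \left(G - U\right)\right) \left(G - 8\right) U + 13}{5} = \frac{8}{5} - \frac{G \left(-8 + G\right) U + 13}{5} = \frac{8}{5} - \frac{G U \left(-8 + G\right) + 13}{5} = \frac{8}{5} - \frac{13 + G U \left(-8 + G\right)}{5} = \frac{8}{5} - \left(\frac{13}{5} + \frac{G U \left(-8 + G\right)}{5}\right) = -1 - \frac{G U \left(-8 + G\right)}{5}$)
$J{\left(O,E \right)} = 4 + O$
$\left(r{\left(-10,N{\left(1,5 \right)} \right)} + J{\left(-12,11 \right)}\right)^{2} = \left(\left(-1 - - 2 \cdot 6^{2} + \frac{8}{5} \cdot 6 \left(-10\right)\right) + \left(4 - 12\right)\right)^{2} = \left(\left(-1 - \left(-2\right) 36 - 96\right) - 8\right)^{2} = \left(\left(-1 + 72 - 96\right) - 8\right)^{2} = \left(-25 - 8\right)^{2} = \left(-33\right)^{2} = 1089$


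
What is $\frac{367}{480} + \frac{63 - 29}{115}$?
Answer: $\frac{2341}{2208} \approx 1.0602$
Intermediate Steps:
$\frac{367}{480} + \frac{63 - 29}{115} = 367 \cdot \frac{1}{480} + 34 \cdot \frac{1}{115} = \frac{367}{480} + \frac{34}{115} = \frac{2341}{2208}$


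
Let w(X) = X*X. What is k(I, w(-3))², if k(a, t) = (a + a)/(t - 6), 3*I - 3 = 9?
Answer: 64/9 ≈ 7.1111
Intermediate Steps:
w(X) = X²
I = 4 (I = 1 + (⅓)*9 = 1 + 3 = 4)
k(a, t) = 2*a/(-6 + t) (k(a, t) = (2*a)/(-6 + t) = 2*a/(-6 + t))
k(I, w(-3))² = (2*4/(-6 + (-3)²))² = (2*4/(-6 + 9))² = (2*4/3)² = (2*4*(⅓))² = (8/3)² = 64/9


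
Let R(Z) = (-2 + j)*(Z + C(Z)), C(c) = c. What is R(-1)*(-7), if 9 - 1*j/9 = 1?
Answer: 980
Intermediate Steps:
j = 72 (j = 81 - 9*1 = 81 - 9 = 72)
R(Z) = 140*Z (R(Z) = (-2 + 72)*(Z + Z) = 70*(2*Z) = 140*Z)
R(-1)*(-7) = (140*(-1))*(-7) = -140*(-7) = 980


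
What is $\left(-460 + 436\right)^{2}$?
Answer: $576$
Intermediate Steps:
$\left(-460 + 436\right)^{2} = \left(-24\right)^{2} = 576$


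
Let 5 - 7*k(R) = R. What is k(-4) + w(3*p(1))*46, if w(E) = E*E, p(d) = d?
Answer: 2907/7 ≈ 415.29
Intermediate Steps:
w(E) = E²
k(R) = 5/7 - R/7
k(-4) + w(3*p(1))*46 = (5/7 - ⅐*(-4)) + (3*1)²*46 = (5/7 + 4/7) + 3²*46 = 9/7 + 9*46 = 9/7 + 414 = 2907/7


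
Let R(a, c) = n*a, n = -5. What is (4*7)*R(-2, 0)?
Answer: 280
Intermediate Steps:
R(a, c) = -5*a
(4*7)*R(-2, 0) = (4*7)*(-5*(-2)) = 28*10 = 280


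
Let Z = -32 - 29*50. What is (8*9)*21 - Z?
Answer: 2994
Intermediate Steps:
Z = -1482 (Z = -32 - 1450 = -1482)
(8*9)*21 - Z = (8*9)*21 - 1*(-1482) = 72*21 + 1482 = 1512 + 1482 = 2994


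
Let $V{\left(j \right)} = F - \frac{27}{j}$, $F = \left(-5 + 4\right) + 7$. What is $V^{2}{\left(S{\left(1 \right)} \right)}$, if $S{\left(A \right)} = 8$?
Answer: $\frac{441}{64} \approx 6.8906$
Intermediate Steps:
$F = 6$ ($F = -1 + 7 = 6$)
$V{\left(j \right)} = 6 - \frac{27}{j}$
$V^{2}{\left(S{\left(1 \right)} \right)} = \left(6 - \frac{27}{8}\right)^{2} = \left(\frac{21}{8}\right)^{2} = \frac{441}{64}$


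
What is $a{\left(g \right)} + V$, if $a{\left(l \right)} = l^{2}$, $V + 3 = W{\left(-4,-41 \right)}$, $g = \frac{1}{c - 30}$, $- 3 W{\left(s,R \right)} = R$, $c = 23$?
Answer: $\frac{1571}{147} \approx 10.687$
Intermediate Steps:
$W{\left(s,R \right)} = - \frac{R}{3}$
$g = - \frac{1}{7}$ ($g = \frac{1}{23 - 30} = \frac{1}{-7} = - \frac{1}{7} \approx -0.14286$)
$V = \frac{32}{3}$ ($V = -3 - - \frac{41}{3} = -3 + \frac{41}{3} = \frac{32}{3} \approx 10.667$)
$a{\left(g \right)} + V = \left(- \frac{1}{7}\right)^{2} + \frac{32}{3} = \frac{1}{49} + \frac{32}{3} = \frac{1571}{147}$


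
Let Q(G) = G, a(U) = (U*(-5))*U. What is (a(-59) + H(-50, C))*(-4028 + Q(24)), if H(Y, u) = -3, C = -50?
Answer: 69701632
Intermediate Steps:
a(U) = -5*U² (a(U) = (-5*U)*U = -5*U²)
(a(-59) + H(-50, C))*(-4028 + Q(24)) = (-5*(-59)² - 3)*(-4028 + 24) = (-5*3481 - 3)*(-4004) = (-17405 - 3)*(-4004) = -17408*(-4004) = 69701632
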